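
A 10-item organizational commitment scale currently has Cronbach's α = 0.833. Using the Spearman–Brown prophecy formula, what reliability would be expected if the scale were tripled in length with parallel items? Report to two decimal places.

Length factor m = 3
α' = m·α / (1 + (m−1)·α)
   = 3 × 0.833 / (1 + (3 − 1) × 0.833)
   = 2.4990 / 2.6660 = 0.94

predicted reliability = 0.94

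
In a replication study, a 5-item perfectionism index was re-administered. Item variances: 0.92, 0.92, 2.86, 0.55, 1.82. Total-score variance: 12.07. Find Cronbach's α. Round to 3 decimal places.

Cronbach's α = 0.518

sum of item variances = 0.92 + 0.92 + 2.86 + 0.55 + 1.82 = 7.07
α = (k/(k−1))·(1 − sum of item variances/total variance) = (5/4)·(1 − 7.07/12.07) = 0.518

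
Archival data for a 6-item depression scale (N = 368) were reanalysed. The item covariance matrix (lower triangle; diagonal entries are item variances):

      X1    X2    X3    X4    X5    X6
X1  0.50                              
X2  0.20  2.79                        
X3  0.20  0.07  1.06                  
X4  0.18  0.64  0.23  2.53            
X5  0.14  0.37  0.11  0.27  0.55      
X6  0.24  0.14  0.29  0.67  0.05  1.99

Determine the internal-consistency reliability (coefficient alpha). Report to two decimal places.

α = 0.54

Σσᵢ² = 0.50 + 2.79 + 1.06 + 2.53 + 0.55 + 1.99 = 9.42
Σ_{i<j} σ_ij = 3.80
σ²_total = 9.42 + 2 × 3.80 = 17.02
α = (k/(k−1))·(1 − Σσᵢ²/σ²_total) = (6/5)·(1 − 9.42/17.02) = 0.54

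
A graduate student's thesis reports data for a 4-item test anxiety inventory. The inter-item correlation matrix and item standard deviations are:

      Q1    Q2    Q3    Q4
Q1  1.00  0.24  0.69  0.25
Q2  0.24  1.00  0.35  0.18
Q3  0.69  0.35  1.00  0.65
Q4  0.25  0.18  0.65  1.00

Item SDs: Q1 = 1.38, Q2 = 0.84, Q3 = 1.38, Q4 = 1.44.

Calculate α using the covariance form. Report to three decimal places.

Σσ²ᵢ = 1.38² + 0.84² + 1.38² + 1.44² = 6.5880
Covariances σ_ij = r_ij · s_i · s_j:
  σ(Q1,Q2) = 0.24 × 1.38 × 0.84 = 0.2782
  σ(Q1,Q3) = 0.69 × 1.38 × 1.38 = 1.3140
  σ(Q1,Q4) = 0.25 × 1.38 × 1.44 = 0.4968
  σ(Q2,Q3) = 0.35 × 0.84 × 1.38 = 0.4057
  σ(Q2,Q4) = 0.18 × 0.84 × 1.44 = 0.2177
  σ(Q3,Q4) = 0.65 × 1.38 × 1.44 = 1.2917
σ²_T = Σσ²ᵢ + 2·Σσ_ij = 6.5880 + 2 × 4.0041 = 14.5962
α = (4/3)·(1 − 6.5880/14.5962) = 0.732

α = 0.732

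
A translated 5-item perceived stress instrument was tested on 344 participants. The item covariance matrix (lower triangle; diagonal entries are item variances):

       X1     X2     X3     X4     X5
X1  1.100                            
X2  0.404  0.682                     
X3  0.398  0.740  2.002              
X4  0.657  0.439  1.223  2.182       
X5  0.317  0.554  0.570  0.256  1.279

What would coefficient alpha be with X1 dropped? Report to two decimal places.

Remaining items: X2, X3, X4, X5 (k = 4).
ΣVar(i) = 0.682 + 2.002 + 2.182 + 1.279 = 6.145
σ²_T = 6.145 + 2 × 3.782 = 13.709
α (item deleted) = (4/3)·(1 − 6.145/13.709) = 0.74

coefficient alpha = 0.74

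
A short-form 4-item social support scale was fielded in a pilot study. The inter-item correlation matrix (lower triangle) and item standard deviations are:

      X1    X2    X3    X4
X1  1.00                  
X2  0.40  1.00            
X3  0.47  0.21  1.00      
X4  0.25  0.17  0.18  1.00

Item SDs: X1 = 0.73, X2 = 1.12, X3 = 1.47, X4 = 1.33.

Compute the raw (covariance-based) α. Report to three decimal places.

α = 0.553

Σσ²ᵢ = 0.73² + 1.12² + 1.47² + 1.33² = 5.7171
Covariances σ_ij = r_ij · s_i · s_j:
  σ(X1,X2) = 0.40 × 0.73 × 1.12 = 0.3270
  σ(X1,X3) = 0.47 × 0.73 × 1.47 = 0.5044
  σ(X1,X4) = 0.25 × 0.73 × 1.33 = 0.2427
  σ(X2,X3) = 0.21 × 1.12 × 1.47 = 0.3457
  σ(X2,X4) = 0.17 × 1.12 × 1.33 = 0.2532
  σ(X3,X4) = 0.18 × 1.47 × 1.33 = 0.3519
σ²_T = Σσ²ᵢ + 2·Σσ_ij = 5.7171 + 2 × 2.0249 = 9.7669
α = (4/3)·(1 − 5.7171/9.7669) = 0.553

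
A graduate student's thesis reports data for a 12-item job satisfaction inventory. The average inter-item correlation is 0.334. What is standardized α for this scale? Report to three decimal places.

α = 0.858

Standardized α = k·r̄ / (1 + (k−1)·r̄) = 12 × 0.334 / (1 + 11 × 0.334)
  = 4.0080 / 4.6740 = 0.858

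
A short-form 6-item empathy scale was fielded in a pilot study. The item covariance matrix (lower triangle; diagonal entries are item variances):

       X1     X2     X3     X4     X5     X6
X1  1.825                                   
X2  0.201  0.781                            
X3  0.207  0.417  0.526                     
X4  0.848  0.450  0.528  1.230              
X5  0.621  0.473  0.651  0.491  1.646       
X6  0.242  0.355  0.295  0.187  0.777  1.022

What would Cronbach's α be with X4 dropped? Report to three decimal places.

Remaining items: X1, X2, X3, X5, X6 (k = 5).
Σσᵢ² = 1.825 + 0.781 + 0.526 + 1.646 + 1.022 = 5.800
σ²_T = 5.800 + 2 × 4.239 = 14.278
α (item deleted) = (5/4)·(1 − 5.800/14.278) = 0.742

Cronbach's α = 0.742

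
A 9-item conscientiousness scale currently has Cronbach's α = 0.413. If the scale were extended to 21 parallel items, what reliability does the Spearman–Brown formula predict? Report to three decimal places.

Length factor m = 21/9 = 2.3333
α' = m·α / (1 + (m−1)·α)
   = 21/9 × 0.413 / (1 + (21/9 − 1) × 0.413)
   = 0.9637 / 1.5507 = 0.621

predicted reliability = 0.621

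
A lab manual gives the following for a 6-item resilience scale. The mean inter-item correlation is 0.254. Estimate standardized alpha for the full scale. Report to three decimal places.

Standardized α = k·r̄ / (1 + (k−1)·r̄) = 6 × 0.254 / (1 + 5 × 0.254)
  = 1.5240 / 2.2700 = 0.671

α = 0.671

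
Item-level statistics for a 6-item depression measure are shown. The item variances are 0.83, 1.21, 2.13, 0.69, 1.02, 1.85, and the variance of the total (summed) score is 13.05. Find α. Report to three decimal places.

ΣVar(i) = 0.83 + 1.21 + 2.13 + 0.69 + 1.02 + 1.85 = 7.73
α = (k/(k−1))·(1 − ΣVar(i)/total variance) = (6/5)·(1 − 7.73/13.05) = 0.489

α = 0.489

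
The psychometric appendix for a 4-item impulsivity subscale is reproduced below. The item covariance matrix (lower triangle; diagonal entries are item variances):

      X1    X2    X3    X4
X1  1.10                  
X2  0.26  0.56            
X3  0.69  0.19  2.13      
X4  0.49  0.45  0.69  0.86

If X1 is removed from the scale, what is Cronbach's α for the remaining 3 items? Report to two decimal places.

Remaining items: X2, X3, X4 (k = 3).
sum of item variances = 0.56 + 2.13 + 0.86 = 3.55
σ²_total = 3.55 + 2 × 1.33 = 6.21
α (item deleted) = (3/2)·(1 − 3.55/6.21) = 0.64

Cronbach's α = 0.64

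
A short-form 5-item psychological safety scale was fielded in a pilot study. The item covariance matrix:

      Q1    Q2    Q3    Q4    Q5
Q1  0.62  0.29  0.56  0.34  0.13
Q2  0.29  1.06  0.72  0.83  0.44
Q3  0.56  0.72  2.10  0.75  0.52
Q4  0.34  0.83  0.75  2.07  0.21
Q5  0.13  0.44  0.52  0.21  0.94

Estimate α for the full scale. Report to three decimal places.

α = 0.732

Σσᵢ² = 0.62 + 1.06 + 2.10 + 2.07 + 0.94 = 6.79
Sum of the distinct covariances = 4.79
total variance = 6.79 + 2 × 4.79 = 16.37
α = (k/(k−1))·(1 − Σσᵢ²/total variance) = (5/4)·(1 − 6.79/16.37) = 0.732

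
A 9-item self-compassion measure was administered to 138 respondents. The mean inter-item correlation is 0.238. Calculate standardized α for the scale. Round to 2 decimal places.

Standardized α = k·r̄ / (1 + (k−1)·r̄) = 9 × 0.238 / (1 + 8 × 0.238)
  = 2.1420 / 2.9040 = 0.74

α = 0.74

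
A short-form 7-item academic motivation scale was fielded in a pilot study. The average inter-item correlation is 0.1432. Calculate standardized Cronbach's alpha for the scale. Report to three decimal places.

Standardized α = k·r̄ / (1 + (k−1)·r̄) = 7 × 0.1432 / (1 + 6 × 0.1432)
  = 1.0024 / 1.8592 = 0.539

standardized Cronbach's alpha = 0.539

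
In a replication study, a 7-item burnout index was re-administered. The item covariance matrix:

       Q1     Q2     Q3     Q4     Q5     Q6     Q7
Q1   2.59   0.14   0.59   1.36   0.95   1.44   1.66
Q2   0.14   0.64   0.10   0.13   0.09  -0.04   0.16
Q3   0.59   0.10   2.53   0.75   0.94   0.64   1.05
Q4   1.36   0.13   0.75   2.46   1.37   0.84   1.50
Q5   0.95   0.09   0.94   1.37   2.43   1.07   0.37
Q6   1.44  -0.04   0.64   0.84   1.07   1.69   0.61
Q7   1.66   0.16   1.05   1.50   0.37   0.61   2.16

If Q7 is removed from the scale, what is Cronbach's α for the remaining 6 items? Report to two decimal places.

Remaining items: Q1, Q2, Q3, Q4, Q5, Q6 (k = 6).
Σσ²ᵢ = 2.59 + 0.64 + 2.53 + 2.46 + 2.43 + 1.69 = 12.34
total variance = 12.34 + 2 × 10.37 = 33.08
α (item deleted) = (6/5)·(1 − 12.34/33.08) = 0.75

Cronbach's α = 0.75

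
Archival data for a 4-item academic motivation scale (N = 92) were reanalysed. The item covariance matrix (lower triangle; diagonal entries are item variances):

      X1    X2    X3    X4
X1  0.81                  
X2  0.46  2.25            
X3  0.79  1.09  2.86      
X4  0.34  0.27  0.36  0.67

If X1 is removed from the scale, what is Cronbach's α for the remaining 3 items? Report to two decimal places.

Remaining items: X2, X3, X4 (k = 3).
Σσ²ᵢ = 2.25 + 2.86 + 0.67 = 5.78
total variance = 5.78 + 2 × 1.72 = 9.22
α (item deleted) = (3/2)·(1 − 5.78/9.22) = 0.56

Cronbach's α = 0.56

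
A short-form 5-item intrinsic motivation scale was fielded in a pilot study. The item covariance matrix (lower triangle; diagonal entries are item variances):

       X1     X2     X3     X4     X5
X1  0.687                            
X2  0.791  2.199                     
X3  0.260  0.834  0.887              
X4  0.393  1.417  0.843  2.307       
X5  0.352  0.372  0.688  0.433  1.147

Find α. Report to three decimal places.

α = 0.798

ΣVar(i) = 0.687 + 2.199 + 0.887 + 2.307 + 1.147 = 7.227
Sum of the distinct covariances = 6.383
total variance = 7.227 + 2 × 6.383 = 19.993
α = (k/(k−1))·(1 − ΣVar(i)/total variance) = (5/4)·(1 − 7.227/19.993) = 0.798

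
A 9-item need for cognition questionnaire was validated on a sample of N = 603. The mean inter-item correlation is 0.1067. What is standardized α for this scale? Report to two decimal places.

Standardized α = k·r̄ / (1 + (k−1)·r̄) = 9 × 0.1067 / (1 + 8 × 0.1067)
  = 0.9603 / 1.8536 = 0.52

standardized α = 0.52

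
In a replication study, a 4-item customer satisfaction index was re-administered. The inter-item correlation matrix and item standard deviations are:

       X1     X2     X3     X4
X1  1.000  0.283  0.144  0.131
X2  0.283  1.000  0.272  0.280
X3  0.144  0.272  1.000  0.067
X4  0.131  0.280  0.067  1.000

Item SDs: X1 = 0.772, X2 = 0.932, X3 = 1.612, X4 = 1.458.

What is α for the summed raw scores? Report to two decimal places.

α = 0.43

Σσ²ᵢ = 0.772² + 0.932² + 1.612² + 1.458² = 6.1889
Covariances σ_ij = r_ij · s_i · s_j:
  σ(X1,X2) = 0.283 × 0.772 × 0.932 = 0.2036
  σ(X1,X3) = 0.144 × 0.772 × 1.612 = 0.1792
  σ(X1,X4) = 0.131 × 0.772 × 1.458 = 0.1475
  σ(X2,X3) = 0.272 × 0.932 × 1.612 = 0.4086
  σ(X2,X4) = 0.280 × 0.932 × 1.458 = 0.3805
  σ(X3,X4) = 0.067 × 1.612 × 1.458 = 0.1575
σ²_T = Σσ²ᵢ + 2·Σσ_ij = 6.1889 + 2 × 1.4769 = 9.1427
α = (4/3)·(1 − 6.1889/9.1427) = 0.43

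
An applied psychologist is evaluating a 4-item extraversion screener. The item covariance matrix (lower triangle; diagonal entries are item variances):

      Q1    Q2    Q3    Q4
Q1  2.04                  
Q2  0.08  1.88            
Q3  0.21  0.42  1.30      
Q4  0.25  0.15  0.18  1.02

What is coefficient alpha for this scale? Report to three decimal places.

Σσᵢ² = 2.04 + 1.88 + 1.30 + 1.02 = 6.24
Σ_{i<j} σ_ij = 1.29
σ²_total = 6.24 + 2 × 1.29 = 8.82
α = (k/(k−1))·(1 − Σσᵢ²/σ²_total) = (4/3)·(1 − 6.24/8.82) = 0.390

coefficient alpha = 0.390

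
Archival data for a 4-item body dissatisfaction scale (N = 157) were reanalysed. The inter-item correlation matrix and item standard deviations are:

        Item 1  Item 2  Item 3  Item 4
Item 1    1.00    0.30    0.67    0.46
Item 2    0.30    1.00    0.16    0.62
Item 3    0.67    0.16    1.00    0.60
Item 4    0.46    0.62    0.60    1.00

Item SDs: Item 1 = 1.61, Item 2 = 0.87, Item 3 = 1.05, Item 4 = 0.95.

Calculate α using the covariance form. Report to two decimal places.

Σσ²ᵢ = 1.61² + 0.87² + 1.05² + 0.95² = 5.3540
Covariances σ_ij = r_ij · s_i · s_j:
  σ(Item 1,Item 2) = 0.30 × 1.61 × 0.87 = 0.4202
  σ(Item 1,Item 3) = 0.67 × 1.61 × 1.05 = 1.1326
  σ(Item 1,Item 4) = 0.46 × 1.61 × 0.95 = 0.7036
  σ(Item 2,Item 3) = 0.16 × 0.87 × 1.05 = 0.1462
  σ(Item 2,Item 4) = 0.62 × 0.87 × 0.95 = 0.5124
  σ(Item 3,Item 4) = 0.60 × 1.05 × 0.95 = 0.5985
σ²_T = Σσ²ᵢ + 2·Σσ_ij = 5.3540 + 2 × 3.5135 = 12.3810
α = (4/3)·(1 − 5.3540/12.3810) = 0.76

α = 0.76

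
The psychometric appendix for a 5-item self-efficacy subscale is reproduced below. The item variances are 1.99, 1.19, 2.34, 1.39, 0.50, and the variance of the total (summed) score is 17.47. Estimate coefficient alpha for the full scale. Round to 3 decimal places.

Σσ²ᵢ = 1.99 + 1.19 + 2.34 + 1.39 + 0.50 = 7.41
α = (k/(k−1))·(1 − Σσ²ᵢ/σ²_T) = (5/4)·(1 − 7.41/17.47) = 0.720

α = 0.720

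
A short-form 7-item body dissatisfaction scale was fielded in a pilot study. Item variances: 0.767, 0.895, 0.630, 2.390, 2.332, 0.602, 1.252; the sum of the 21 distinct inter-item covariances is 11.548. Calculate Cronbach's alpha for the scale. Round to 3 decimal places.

sum of item variances = 0.767 + 0.895 + 0.630 + 2.390 + 2.332 + 0.602 + 1.252 = 8.868
Sum of distinct covariances = 11.548
total variance = sum of item variances + 2·Σcov = 8.868 + 2 × 11.548 = 31.964
α = (7/6)·(1 − 8.868/31.964) = 0.843

α = 0.843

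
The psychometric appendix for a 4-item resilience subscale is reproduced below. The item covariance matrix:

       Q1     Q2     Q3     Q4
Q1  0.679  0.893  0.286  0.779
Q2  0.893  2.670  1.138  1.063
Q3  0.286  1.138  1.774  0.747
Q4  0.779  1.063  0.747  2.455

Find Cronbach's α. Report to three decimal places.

Cronbach's α = 0.752

Σσ²ᵢ = 0.679 + 2.670 + 1.774 + 2.455 = 7.578
Sum of the distinct covariances = 4.906
Var(T) = 7.578 + 2 × 4.906 = 17.390
α = (k/(k−1))·(1 − Σσ²ᵢ/Var(T)) = (4/3)·(1 − 7.578/17.390) = 0.752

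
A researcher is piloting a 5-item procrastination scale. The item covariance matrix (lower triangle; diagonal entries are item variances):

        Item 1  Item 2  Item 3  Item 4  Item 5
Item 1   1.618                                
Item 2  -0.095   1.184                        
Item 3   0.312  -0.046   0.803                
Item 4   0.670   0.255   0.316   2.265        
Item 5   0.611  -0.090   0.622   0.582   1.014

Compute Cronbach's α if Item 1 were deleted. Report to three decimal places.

Cronbach's α = 0.512

Remaining items: Item 2, Item 3, Item 4, Item 5 (k = 4).
Σσᵢ² = 1.184 + 0.803 + 2.265 + 1.014 = 5.266
σ²_T = 5.266 + 2 × 1.639 = 8.544
α (item deleted) = (4/3)·(1 − 5.266/8.544) = 0.512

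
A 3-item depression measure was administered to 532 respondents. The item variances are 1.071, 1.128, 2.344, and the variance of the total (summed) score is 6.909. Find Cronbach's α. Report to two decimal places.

Σσᵢ² = 1.071 + 1.128 + 2.344 = 4.543
α = (k/(k−1))·(1 − Σσᵢ²/σ²_total) = (3/2)·(1 − 4.543/6.909) = 0.51

α = 0.51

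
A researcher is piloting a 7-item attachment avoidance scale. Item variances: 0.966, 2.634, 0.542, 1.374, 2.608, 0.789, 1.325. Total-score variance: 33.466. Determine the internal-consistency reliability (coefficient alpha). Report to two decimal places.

coefficient alpha = 0.81

sum of item variances = 0.966 + 2.634 + 0.542 + 1.374 + 2.608 + 0.789 + 1.325 = 10.238
α = (k/(k−1))·(1 − sum of item variances/σ²_T) = (7/6)·(1 − 10.238/33.466) = 0.81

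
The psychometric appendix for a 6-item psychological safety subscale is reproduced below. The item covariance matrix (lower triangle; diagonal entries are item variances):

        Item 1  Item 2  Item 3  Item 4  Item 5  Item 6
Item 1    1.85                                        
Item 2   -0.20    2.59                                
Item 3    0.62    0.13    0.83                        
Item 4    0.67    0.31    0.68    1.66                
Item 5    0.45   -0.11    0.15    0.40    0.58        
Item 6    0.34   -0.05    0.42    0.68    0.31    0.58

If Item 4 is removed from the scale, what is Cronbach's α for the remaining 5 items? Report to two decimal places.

Remaining items: Item 1, Item 2, Item 3, Item 5, Item 6 (k = 5).
ΣVar(i) = 1.85 + 2.59 + 0.83 + 0.58 + 0.58 = 6.43
Var(T) = 6.43 + 2 × 2.06 = 10.55
α (item deleted) = (5/4)·(1 − 6.43/10.55) = 0.49

α = 0.49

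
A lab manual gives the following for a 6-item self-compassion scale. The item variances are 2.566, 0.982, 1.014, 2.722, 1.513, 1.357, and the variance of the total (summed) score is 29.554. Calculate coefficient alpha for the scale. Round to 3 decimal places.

sum of item variances = 2.566 + 0.982 + 1.014 + 2.722 + 1.513 + 1.357 = 10.154
α = (k/(k−1))·(1 − sum of item variances/σ²_T) = (6/5)·(1 − 10.154/29.554) = 0.788

coefficient alpha = 0.788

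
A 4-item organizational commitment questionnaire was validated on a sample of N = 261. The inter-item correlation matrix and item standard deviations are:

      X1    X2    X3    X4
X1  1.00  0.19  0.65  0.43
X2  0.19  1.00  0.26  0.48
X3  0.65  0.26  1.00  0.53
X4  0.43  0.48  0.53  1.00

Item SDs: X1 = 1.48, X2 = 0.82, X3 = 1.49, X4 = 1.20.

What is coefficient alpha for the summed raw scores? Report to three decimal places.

Σσ²ᵢ = 1.48² + 0.82² + 1.49² + 1.20² = 6.5229
Covariances σ_ij = r_ij · s_i · s_j:
  σ(X1,X2) = 0.19 × 1.48 × 0.82 = 0.2306
  σ(X1,X3) = 0.65 × 1.48 × 1.49 = 1.4334
  σ(X1,X4) = 0.43 × 1.48 × 1.20 = 0.7637
  σ(X2,X3) = 0.26 × 0.82 × 1.49 = 0.3177
  σ(X2,X4) = 0.48 × 0.82 × 1.20 = 0.4723
  σ(X3,X4) = 0.53 × 1.49 × 1.20 = 0.9476
σ²_T = Σσ²ᵢ + 2·Σσ_ij = 6.5229 + 2 × 4.1653 = 14.8535
α = (4/3)·(1 − 6.5229/14.8535) = 0.748

coefficient alpha = 0.748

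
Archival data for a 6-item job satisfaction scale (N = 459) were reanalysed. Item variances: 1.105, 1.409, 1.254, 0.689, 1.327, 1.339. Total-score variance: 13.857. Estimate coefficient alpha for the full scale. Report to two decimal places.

coefficient alpha = 0.58

Σσ²ᵢ = 1.105 + 1.409 + 1.254 + 0.689 + 1.327 + 1.339 = 7.123
α = (k/(k−1))·(1 − Σσ²ᵢ/σ²_total) = (6/5)·(1 − 7.123/13.857) = 0.58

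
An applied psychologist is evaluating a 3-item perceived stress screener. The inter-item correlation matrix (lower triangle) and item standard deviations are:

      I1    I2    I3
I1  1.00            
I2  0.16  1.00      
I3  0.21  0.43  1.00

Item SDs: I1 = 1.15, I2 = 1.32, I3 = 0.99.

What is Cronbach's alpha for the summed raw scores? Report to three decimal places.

α = 0.511

Σσ²ᵢ = 1.15² + 1.32² + 0.99² = 4.0450
Covariances σ_ij = r_ij · s_i · s_j:
  σ(I1,I2) = 0.16 × 1.15 × 1.32 = 0.2429
  σ(I1,I3) = 0.21 × 1.15 × 0.99 = 0.2391
  σ(I2,I3) = 0.43 × 1.32 × 0.99 = 0.5619
σ²_T = Σσ²ᵢ + 2·Σσ_ij = 4.0450 + 2 × 1.0439 = 6.1328
α = (3/2)·(1 − 4.0450/6.1328) = 0.511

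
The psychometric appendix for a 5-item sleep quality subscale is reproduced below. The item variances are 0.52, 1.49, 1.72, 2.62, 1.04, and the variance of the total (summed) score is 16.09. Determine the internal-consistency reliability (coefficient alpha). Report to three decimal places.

coefficient alpha = 0.676

Σσᵢ² = 0.52 + 1.49 + 1.72 + 2.62 + 1.04 = 7.39
α = (k/(k−1))·(1 − Σσᵢ²/σ²_T) = (5/4)·(1 − 7.39/16.09) = 0.676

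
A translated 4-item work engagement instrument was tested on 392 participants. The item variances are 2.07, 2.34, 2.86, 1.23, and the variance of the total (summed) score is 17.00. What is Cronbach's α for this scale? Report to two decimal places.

Cronbach's α = 0.67

Σσᵢ² = 2.07 + 2.34 + 2.86 + 1.23 = 8.50
α = (k/(k−1))·(1 − Σσᵢ²/σ²_T) = (4/3)·(1 − 8.50/17.00) = 0.67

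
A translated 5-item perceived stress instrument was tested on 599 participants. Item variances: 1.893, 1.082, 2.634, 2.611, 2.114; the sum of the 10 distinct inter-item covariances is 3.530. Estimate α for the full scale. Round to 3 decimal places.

Σσᵢ² = 1.893 + 1.082 + 2.634 + 2.611 + 2.114 = 10.334
Sum of distinct covariances = 3.530
σ²_total = Σσᵢ² + 2·Σcov = 10.334 + 2 × 3.530 = 17.394
α = (5/4)·(1 − 10.334/17.394) = 0.507

α = 0.507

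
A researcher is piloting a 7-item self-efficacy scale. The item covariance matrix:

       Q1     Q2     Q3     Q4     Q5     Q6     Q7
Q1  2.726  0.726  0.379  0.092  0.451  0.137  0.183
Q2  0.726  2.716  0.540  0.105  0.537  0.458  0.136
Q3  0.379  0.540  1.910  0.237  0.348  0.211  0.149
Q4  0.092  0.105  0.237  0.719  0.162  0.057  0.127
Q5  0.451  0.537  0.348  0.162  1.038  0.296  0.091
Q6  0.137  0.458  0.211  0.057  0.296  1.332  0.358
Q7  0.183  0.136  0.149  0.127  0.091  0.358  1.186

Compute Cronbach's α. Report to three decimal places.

sum of item variances = 2.726 + 2.716 + 1.910 + 0.719 + 1.038 + 1.332 + 1.186 = 11.627
Sum of the distinct covariances = 5.780
total variance = 11.627 + 2 × 5.780 = 23.187
α = (k/(k−1))·(1 − sum of item variances/total variance) = (7/6)·(1 − 11.627/23.187) = 0.582

Cronbach's α = 0.582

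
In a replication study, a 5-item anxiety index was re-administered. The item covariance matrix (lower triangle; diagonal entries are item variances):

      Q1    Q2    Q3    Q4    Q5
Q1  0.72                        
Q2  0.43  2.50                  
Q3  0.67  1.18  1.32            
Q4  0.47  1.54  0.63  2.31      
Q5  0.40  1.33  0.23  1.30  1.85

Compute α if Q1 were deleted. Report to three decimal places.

α = 0.812

Remaining items: Q2, Q3, Q4, Q5 (k = 4).
Σσᵢ² = 2.50 + 1.32 + 2.31 + 1.85 = 7.98
total variance = 7.98 + 2 × 6.21 = 20.40
α (item deleted) = (4/3)·(1 − 7.98/20.40) = 0.812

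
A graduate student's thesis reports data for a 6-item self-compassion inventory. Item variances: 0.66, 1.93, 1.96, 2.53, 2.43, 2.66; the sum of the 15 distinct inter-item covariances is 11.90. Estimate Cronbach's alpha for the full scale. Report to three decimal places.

ΣVar(i) = 0.66 + 1.93 + 1.96 + 2.53 + 2.43 + 2.66 = 12.17
Sum of distinct covariances = 11.90
Var(T) = ΣVar(i) + 2·Σcov = 12.17 + 2 × 11.90 = 35.97
α = (6/5)·(1 − 12.17/35.97) = 0.794

Cronbach's alpha = 0.794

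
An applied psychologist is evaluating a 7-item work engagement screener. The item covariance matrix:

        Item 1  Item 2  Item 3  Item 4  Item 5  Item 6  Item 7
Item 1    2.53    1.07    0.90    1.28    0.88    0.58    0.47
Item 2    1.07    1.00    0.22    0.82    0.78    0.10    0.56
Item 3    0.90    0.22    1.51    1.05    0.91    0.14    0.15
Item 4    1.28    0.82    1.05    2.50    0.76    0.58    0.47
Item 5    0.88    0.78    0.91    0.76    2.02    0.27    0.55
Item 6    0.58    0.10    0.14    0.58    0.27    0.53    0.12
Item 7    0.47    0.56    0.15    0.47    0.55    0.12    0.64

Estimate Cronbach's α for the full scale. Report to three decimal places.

Cronbach's α = 0.819

Σσ²ᵢ = 2.53 + 1.00 + 1.51 + 2.50 + 2.02 + 0.53 + 0.64 = 10.73
Σ_{i<j} σ_ij = 12.66
total variance = 10.73 + 2 × 12.66 = 36.05
α = (k/(k−1))·(1 − Σσ²ᵢ/total variance) = (7/6)·(1 − 10.73/36.05) = 0.819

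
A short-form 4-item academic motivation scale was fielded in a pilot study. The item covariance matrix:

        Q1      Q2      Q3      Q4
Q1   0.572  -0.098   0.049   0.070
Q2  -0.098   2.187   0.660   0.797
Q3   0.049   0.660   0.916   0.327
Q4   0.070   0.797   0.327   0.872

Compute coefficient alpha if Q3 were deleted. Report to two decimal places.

α = 0.45

Remaining items: Q1, Q2, Q4 (k = 3).
Σσᵢ² = 0.572 + 2.187 + 0.872 = 3.631
σ²_total = 3.631 + 2 × 0.769 = 5.169
α (item deleted) = (3/2)·(1 − 3.631/5.169) = 0.45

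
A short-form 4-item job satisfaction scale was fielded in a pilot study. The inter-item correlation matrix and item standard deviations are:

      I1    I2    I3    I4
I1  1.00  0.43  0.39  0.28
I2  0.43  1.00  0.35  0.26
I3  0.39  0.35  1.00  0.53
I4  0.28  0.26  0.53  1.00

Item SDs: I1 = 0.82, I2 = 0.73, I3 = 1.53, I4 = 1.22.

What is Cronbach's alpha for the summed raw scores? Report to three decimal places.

Σσ²ᵢ = 0.82² + 0.73² + 1.53² + 1.22² = 5.0346
Covariances σ_ij = r_ij · s_i · s_j:
  σ(I1,I2) = 0.43 × 0.82 × 0.73 = 0.2574
  σ(I1,I3) = 0.39 × 0.82 × 1.53 = 0.4893
  σ(I1,I4) = 0.28 × 0.82 × 1.22 = 0.2801
  σ(I2,I3) = 0.35 × 0.73 × 1.53 = 0.3909
  σ(I2,I4) = 0.26 × 0.73 × 1.22 = 0.2316
  σ(I3,I4) = 0.53 × 1.53 × 1.22 = 0.9893
σ²_T = Σσ²ᵢ + 2·Σσ_ij = 5.0346 + 2 × 2.6386 = 10.3118
α = (4/3)·(1 − 5.0346/10.3118) = 0.682

Cronbach's alpha = 0.682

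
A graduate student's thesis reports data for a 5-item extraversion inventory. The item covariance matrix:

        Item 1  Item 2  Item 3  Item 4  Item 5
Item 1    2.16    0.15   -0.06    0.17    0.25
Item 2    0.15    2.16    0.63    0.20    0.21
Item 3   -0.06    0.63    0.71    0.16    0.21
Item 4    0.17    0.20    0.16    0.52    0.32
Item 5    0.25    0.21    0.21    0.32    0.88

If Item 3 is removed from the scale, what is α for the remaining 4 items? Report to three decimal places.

α = 0.417

Remaining items: Item 1, Item 2, Item 4, Item 5 (k = 4).
ΣVar(i) = 2.16 + 2.16 + 0.52 + 0.88 = 5.72
total variance = 5.72 + 2 × 1.30 = 8.32
α (item deleted) = (4/3)·(1 − 5.72/8.32) = 0.417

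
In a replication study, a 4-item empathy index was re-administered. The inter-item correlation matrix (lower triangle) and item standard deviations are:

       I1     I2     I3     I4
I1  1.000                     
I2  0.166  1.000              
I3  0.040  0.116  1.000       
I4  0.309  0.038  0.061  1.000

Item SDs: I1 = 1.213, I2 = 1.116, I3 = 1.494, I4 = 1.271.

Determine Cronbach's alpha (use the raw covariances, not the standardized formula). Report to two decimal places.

Σσ²ᵢ = 1.213² + 1.116² + 1.494² + 1.271² = 6.5643
Covariances σ_ij = r_ij · s_i · s_j:
  σ(I1,I2) = 0.166 × 1.213 × 1.116 = 0.2247
  σ(I1,I3) = 0.040 × 1.213 × 1.494 = 0.0725
  σ(I1,I4) = 0.309 × 1.213 × 1.271 = 0.4764
  σ(I2,I3) = 0.116 × 1.116 × 1.494 = 0.1934
  σ(I2,I4) = 0.038 × 1.116 × 1.271 = 0.0539
  σ(I3,I4) = 0.061 × 1.494 × 1.271 = 0.1158
σ²_T = Σσ²ᵢ + 2·Σσ_ij = 6.5643 + 2 × 1.1367 = 8.8377
α = (4/3)·(1 − 6.5643/8.8377) = 0.34

Cronbach's alpha = 0.34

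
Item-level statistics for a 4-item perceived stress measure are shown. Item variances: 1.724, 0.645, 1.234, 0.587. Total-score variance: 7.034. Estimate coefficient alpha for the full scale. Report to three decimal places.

sum of item variances = 1.724 + 0.645 + 1.234 + 0.587 = 4.190
α = (k/(k−1))·(1 − sum of item variances/Var(T)) = (4/3)·(1 − 4.190/7.034) = 0.539

coefficient alpha = 0.539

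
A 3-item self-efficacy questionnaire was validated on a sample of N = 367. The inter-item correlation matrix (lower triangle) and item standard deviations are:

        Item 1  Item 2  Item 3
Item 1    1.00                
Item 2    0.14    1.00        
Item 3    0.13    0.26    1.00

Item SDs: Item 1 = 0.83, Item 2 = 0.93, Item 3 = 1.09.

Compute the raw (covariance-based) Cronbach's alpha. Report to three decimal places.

α = 0.395

Σσ²ᵢ = 0.83² + 0.93² + 1.09² = 2.7419
Covariances σ_ij = r_ij · s_i · s_j:
  σ(Item 1,Item 2) = 0.14 × 0.83 × 0.93 = 0.1081
  σ(Item 1,Item 3) = 0.13 × 0.83 × 1.09 = 0.1176
  σ(Item 2,Item 3) = 0.26 × 0.93 × 1.09 = 0.2636
σ²_T = Σσ²ᵢ + 2·Σσ_ij = 2.7419 + 2 × 0.4893 = 3.7205
α = (3/2)·(1 − 2.7419/3.7205) = 0.395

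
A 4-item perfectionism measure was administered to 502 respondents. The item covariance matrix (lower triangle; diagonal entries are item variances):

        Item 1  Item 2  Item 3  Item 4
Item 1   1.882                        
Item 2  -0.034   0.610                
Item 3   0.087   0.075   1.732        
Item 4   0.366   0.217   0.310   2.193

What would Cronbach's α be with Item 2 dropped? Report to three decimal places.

Remaining items: Item 1, Item 3, Item 4 (k = 3).
Σσ²ᵢ = 1.882 + 1.732 + 2.193 = 5.807
Var(T) = 5.807 + 2 × 0.763 = 7.333
α (item deleted) = (3/2)·(1 − 5.807/7.333) = 0.312

Cronbach's α = 0.312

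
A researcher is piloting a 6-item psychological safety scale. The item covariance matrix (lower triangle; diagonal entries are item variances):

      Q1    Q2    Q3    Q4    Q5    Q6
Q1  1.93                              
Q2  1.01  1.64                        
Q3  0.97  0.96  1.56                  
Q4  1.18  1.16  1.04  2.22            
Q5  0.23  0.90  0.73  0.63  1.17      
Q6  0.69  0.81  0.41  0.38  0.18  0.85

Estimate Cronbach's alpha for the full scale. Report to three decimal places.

Cronbach's alpha = 0.848

Σσ²ᵢ = 1.93 + 1.64 + 1.56 + 2.22 + 1.17 + 0.85 = 9.37
Sum of the distinct covariances = 11.28
σ²_total = 9.37 + 2 × 11.28 = 31.93
α = (k/(k−1))·(1 − Σσ²ᵢ/σ²_total) = (6/5)·(1 − 9.37/31.93) = 0.848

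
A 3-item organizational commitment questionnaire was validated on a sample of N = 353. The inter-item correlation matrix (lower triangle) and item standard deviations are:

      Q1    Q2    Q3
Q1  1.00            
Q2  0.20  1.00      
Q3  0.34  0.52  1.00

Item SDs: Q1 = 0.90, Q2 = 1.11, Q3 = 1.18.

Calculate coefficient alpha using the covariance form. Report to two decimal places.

coefficient alpha = 0.63

Σσ²ᵢ = 0.90² + 1.11² + 1.18² = 3.4345
Covariances σ_ij = r_ij · s_i · s_j:
  σ(Q1,Q2) = 0.20 × 0.90 × 1.11 = 0.1998
  σ(Q1,Q3) = 0.34 × 0.90 × 1.18 = 0.3611
  σ(Q2,Q3) = 0.52 × 1.11 × 1.18 = 0.6811
σ²_T = Σσ²ᵢ + 2·Σσ_ij = 3.4345 + 2 × 1.2420 = 5.9185
α = (3/2)·(1 − 3.4345/5.9185) = 0.63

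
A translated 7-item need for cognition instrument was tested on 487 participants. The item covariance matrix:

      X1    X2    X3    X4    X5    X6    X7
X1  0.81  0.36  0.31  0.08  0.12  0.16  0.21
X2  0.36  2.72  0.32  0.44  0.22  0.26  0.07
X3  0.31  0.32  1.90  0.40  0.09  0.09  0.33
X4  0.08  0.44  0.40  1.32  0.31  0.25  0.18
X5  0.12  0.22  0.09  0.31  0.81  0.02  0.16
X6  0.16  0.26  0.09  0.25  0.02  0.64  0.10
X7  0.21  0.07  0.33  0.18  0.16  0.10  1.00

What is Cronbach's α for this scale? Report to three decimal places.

α = 0.576

Σσᵢ² = 0.81 + 2.72 + 1.90 + 1.32 + 0.81 + 0.64 + 1.00 = 9.20
Sum of off-diagonal covariances = 4.48
σ²_T = 9.20 + 2 × 4.48 = 18.16
α = (k/(k−1))·(1 − Σσᵢ²/σ²_T) = (7/6)·(1 − 9.20/18.16) = 0.576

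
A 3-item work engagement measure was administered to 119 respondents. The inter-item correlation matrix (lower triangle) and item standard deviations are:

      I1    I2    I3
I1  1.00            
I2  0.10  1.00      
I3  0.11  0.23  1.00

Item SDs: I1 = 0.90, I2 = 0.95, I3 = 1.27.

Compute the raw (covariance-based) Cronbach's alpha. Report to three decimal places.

Σσ²ᵢ = 0.90² + 0.95² + 1.27² = 3.3254
Covariances σ_ij = r_ij · s_i · s_j:
  σ(I1,I2) = 0.10 × 0.90 × 0.95 = 0.0855
  σ(I1,I3) = 0.11 × 0.90 × 1.27 = 0.1257
  σ(I2,I3) = 0.23 × 0.95 × 1.27 = 0.2775
σ²_T = Σσ²ᵢ + 2·Σσ_ij = 3.3254 + 2 × 0.4887 = 4.3028
α = (3/2)·(1 − 3.3254/4.3028) = 0.341

Cronbach's alpha = 0.341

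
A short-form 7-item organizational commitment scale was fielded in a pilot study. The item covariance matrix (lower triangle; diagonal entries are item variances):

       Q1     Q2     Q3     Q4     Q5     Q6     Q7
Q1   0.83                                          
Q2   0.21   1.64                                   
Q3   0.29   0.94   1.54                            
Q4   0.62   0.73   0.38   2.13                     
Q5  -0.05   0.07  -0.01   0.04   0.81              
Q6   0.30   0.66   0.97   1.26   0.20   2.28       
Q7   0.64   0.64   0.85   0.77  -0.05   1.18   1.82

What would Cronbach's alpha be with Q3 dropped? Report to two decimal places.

Remaining items: Q1, Q2, Q4, Q5, Q6, Q7 (k = 6).
Σσ²ᵢ = 0.83 + 1.64 + 2.13 + 0.81 + 2.28 + 1.82 = 9.51
total variance = 9.51 + 2 × 7.22 = 23.95
α (item deleted) = (6/5)·(1 − 9.51/23.95) = 0.72

α = 0.72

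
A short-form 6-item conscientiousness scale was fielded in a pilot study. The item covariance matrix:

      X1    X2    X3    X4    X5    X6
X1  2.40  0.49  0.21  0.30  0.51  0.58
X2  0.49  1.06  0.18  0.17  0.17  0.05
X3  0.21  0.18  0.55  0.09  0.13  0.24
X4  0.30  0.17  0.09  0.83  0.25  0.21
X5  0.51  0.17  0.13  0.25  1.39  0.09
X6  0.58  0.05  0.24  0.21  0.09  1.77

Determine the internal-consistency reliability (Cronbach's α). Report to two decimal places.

Σσᵢ² = 2.40 + 1.06 + 0.55 + 0.83 + 1.39 + 1.77 = 8.00
Sum of the distinct covariances = 3.67
σ²_total = 8.00 + 2 × 3.67 = 15.34
α = (k/(k−1))·(1 − Σσᵢ²/σ²_total) = (6/5)·(1 − 8.00/15.34) = 0.57

α = 0.57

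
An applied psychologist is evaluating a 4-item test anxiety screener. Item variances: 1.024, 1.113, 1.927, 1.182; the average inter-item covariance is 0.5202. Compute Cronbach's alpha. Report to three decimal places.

Cronbach's alpha = 0.724

Σσᵢ² = 1.024 + 1.113 + 1.927 + 1.182 = 5.246
Sum of the 6 distinct covariances = 6 × 0.5202 = 3.1212
Var(T) = Σσᵢ² + 2·Σcov = 5.246 + 2 × 3.1212 = 11.4884
α = (4/3)·(1 − 5.246/11.4884) = 0.724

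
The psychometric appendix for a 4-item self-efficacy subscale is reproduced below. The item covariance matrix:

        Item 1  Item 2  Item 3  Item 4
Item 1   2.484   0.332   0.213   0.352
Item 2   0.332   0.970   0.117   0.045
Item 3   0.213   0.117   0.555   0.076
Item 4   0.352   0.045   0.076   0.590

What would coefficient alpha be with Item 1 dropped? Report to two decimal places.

α = 0.28

Remaining items: Item 2, Item 3, Item 4 (k = 3).
Σσ²ᵢ = 0.970 + 0.555 + 0.590 = 2.115
Var(T) = 2.115 + 2 × 0.238 = 2.591
α (item deleted) = (3/2)·(1 − 2.115/2.591) = 0.28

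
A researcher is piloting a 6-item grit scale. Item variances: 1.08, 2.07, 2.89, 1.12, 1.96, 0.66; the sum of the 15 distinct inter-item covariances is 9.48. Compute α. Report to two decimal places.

α = 0.79

ΣVar(i) = 1.08 + 2.07 + 2.89 + 1.12 + 1.96 + 0.66 = 9.78
Sum of distinct covariances = 9.48
Var(T) = ΣVar(i) + 2·Σcov = 9.78 + 2 × 9.48 = 28.74
α = (6/5)·(1 − 9.78/28.74) = 0.79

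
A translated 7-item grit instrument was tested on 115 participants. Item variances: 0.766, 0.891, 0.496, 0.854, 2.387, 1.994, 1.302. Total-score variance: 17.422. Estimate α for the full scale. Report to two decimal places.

Σσᵢ² = 0.766 + 0.891 + 0.496 + 0.854 + 2.387 + 1.994 + 1.302 = 8.690
α = (k/(k−1))·(1 − Σσᵢ²/total variance) = (7/6)·(1 − 8.690/17.422) = 0.58

α = 0.58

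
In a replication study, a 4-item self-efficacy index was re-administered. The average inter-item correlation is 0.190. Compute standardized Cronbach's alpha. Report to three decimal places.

Standardized α = k·r̄ / (1 + (k−1)·r̄) = 4 × 0.190 / (1 + 3 × 0.190)
  = 0.7600 / 1.5700 = 0.484

α = 0.484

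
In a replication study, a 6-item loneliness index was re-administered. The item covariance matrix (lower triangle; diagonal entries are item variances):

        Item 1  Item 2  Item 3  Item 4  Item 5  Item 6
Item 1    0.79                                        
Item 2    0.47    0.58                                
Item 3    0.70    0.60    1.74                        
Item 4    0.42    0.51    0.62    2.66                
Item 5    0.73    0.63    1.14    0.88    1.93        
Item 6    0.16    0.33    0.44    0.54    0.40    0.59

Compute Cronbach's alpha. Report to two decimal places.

Cronbach's alpha = 0.81

ΣVar(i) = 0.79 + 0.58 + 1.74 + 2.66 + 1.93 + 0.59 = 8.29
Sum of the distinct covariances = 8.57
total variance = 8.29 + 2 × 8.57 = 25.43
α = (k/(k−1))·(1 − ΣVar(i)/total variance) = (6/5)·(1 − 8.29/25.43) = 0.81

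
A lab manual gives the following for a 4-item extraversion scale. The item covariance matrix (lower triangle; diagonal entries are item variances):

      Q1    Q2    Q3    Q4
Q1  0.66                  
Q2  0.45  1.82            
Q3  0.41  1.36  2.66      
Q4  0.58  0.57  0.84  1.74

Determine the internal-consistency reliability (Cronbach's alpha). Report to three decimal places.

Cronbach's alpha = 0.734

Σσ²ᵢ = 0.66 + 1.82 + 2.66 + 1.74 = 6.88
Sum of off-diagonal covariances = 4.21
σ²_total = 6.88 + 2 × 4.21 = 15.30
α = (k/(k−1))·(1 − Σσ²ᵢ/σ²_total) = (4/3)·(1 − 6.88/15.30) = 0.734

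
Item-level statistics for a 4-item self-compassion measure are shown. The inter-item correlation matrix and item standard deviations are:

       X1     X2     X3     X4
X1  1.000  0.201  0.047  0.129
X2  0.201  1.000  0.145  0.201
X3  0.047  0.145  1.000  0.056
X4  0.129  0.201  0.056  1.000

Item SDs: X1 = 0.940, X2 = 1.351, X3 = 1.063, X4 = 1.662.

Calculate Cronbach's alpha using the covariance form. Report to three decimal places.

Σσ²ᵢ = 0.940² + 1.351² + 1.063² + 1.662² = 6.6010
Covariances σ_ij = r_ij · s_i · s_j:
  σ(X1,X2) = 0.201 × 0.940 × 1.351 = 0.2553
  σ(X1,X3) = 0.047 × 0.940 × 1.063 = 0.0470
  σ(X1,X4) = 0.129 × 0.940 × 1.662 = 0.2015
  σ(X2,X3) = 0.145 × 1.351 × 1.063 = 0.2082
  σ(X2,X4) = 0.201 × 1.351 × 1.662 = 0.4513
  σ(X3,X4) = 0.056 × 1.063 × 1.662 = 0.0989
σ²_T = Σσ²ᵢ + 2·Σσ_ij = 6.6010 + 2 × 1.2622 = 9.1254
α = (4/3)·(1 − 6.6010/9.1254) = 0.369

α = 0.369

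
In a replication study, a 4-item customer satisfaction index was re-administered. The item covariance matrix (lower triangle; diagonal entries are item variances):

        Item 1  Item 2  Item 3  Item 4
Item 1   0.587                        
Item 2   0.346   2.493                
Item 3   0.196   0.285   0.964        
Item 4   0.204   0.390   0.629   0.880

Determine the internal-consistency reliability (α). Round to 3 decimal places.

ΣVar(i) = 0.587 + 2.493 + 0.964 + 0.880 = 4.924
Σ_{i<j} σ_ij = 2.050
Var(T) = 4.924 + 2 × 2.050 = 9.024
α = (k/(k−1))·(1 − ΣVar(i)/Var(T)) = (4/3)·(1 − 4.924/9.024) = 0.606

α = 0.606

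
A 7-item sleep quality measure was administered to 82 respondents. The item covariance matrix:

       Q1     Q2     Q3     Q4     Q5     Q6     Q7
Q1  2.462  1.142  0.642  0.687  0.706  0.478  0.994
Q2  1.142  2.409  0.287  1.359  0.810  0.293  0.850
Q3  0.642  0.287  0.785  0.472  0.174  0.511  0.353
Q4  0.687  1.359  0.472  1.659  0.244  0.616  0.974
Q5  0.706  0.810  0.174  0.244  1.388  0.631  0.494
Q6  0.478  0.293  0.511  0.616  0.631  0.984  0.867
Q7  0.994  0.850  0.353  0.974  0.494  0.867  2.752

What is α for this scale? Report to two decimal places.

α = 0.80

ΣVar(i) = 2.462 + 2.409 + 0.785 + 1.659 + 1.388 + 0.984 + 2.752 = 12.439
Sum of off-diagonal covariances = 13.584
σ²_T = 12.439 + 2 × 13.584 = 39.607
α = (k/(k−1))·(1 − ΣVar(i)/σ²_T) = (7/6)·(1 − 12.439/39.607) = 0.80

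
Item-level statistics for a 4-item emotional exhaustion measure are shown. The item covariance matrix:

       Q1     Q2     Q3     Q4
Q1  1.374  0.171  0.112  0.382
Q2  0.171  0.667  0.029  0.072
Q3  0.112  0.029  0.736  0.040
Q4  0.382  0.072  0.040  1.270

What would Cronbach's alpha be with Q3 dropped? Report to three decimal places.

Remaining items: Q1, Q2, Q4 (k = 3).
sum of item variances = 1.374 + 0.667 + 1.270 = 3.311
total variance = 3.311 + 2 × 0.625 = 4.561
α (item deleted) = (3/2)·(1 − 3.311/4.561) = 0.411

α = 0.411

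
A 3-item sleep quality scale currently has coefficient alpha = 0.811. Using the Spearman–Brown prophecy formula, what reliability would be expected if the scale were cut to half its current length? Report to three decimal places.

predicted reliability = 0.682

Length factor m = 1/2
α' = m·α / (1 − (1−m)·α)
   = 1/2 × 0.811 / (1 − (1 − 1/2) × 0.811)
   = 0.4055 / 0.5945 = 0.682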